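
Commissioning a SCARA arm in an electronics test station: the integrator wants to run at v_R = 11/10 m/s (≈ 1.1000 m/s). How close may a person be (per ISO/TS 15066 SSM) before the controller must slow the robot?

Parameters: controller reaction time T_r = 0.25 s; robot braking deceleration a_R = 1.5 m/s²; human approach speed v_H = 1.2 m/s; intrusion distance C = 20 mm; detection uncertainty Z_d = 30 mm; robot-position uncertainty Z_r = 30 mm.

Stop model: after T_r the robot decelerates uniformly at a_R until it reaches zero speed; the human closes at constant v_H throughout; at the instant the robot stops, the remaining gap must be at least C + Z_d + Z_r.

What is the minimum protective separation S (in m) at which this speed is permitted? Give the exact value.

stop time T_s = (11/10)/(3/2) = 0.7333 s
reaction-phase robot travel = 1.1000·0.2500 = 0.2750 m
robot covers 1.1000·0.7333 − ½·1.5000·0.7333² = 0.4033 m while stopping
human closes 1.2000·0.9833 = 1.1800 m
residual clearance needed = 0.0200+0.0300+0.0300 = 0.0800 m
S_min ≈ 0.2750+0.4033+1.1800+0.0800  ⇒  S_min = 1163/600 m

S_min = 1163/600 m = 1.9383 m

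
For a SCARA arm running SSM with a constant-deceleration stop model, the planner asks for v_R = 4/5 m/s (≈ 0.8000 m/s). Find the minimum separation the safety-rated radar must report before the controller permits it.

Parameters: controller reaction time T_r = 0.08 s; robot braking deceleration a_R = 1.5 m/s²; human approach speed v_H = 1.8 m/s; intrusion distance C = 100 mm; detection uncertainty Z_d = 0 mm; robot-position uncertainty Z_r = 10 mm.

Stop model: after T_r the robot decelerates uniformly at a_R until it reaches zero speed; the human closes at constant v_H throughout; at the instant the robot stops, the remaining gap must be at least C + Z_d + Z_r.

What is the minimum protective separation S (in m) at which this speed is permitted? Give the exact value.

stop time T_s = (4/5)/(3/2) = 0.5333 s
robot covers v_R·T_r = 0.8000·0.0800 = 0.0640 m before braking
robot covers 0.8000·0.5333 − ½·1.5000·0.5333² = 0.2133 m while stopping
person approaches 1.8000·(0.0800+0.5333) = 1.1040 m
residual clearance needed = 0.1000+0.0000+0.0100 = 0.1100 m
S_min ≈ 0.0640+0.2133+1.1040+0.1100  ⇒  S_min = 2237/1500 m

S_min = 2237/1500 m = 1.4913 m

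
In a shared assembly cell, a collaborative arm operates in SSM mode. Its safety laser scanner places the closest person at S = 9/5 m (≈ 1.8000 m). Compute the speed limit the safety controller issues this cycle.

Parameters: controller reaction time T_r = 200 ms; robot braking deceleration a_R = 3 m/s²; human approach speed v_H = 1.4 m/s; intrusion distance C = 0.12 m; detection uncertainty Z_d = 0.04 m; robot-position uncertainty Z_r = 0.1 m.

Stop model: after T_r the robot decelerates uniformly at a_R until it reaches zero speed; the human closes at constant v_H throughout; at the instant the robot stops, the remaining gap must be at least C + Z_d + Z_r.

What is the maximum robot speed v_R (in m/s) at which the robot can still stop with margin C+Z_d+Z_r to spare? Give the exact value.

v_R_max = 7/5 m/s = 1.4000 m/s

quadratic (1/6)·v² + (2/3)·v + (-63/50) = 0
  disc = (2/3)² − 4·(1/6)·(-63/50) = 289/225 ; √disc = 17/15
  v_R = (−(2/3) + 17/15) / (2·(1/6)) = 7/5 m/s
check:
stop time T_s = (7/5)/3 = 0.4667 s
robot covers v_R·T_r = 1.4000·0.2000 = 0.2800 m before braking
robot under decel: 1.4000²/(2·3.0000) = 0.3267 m
human over T_r+T_s: 1.4000·(0.2000+0.4667) = 0.9333 m
residual clearance needed = 0.1200+0.0400+0.1000 = 0.2600 m
sum ≈ 0.2800+0.3267+0.9333+0.2600 ≈ 1.8000 m = S ✓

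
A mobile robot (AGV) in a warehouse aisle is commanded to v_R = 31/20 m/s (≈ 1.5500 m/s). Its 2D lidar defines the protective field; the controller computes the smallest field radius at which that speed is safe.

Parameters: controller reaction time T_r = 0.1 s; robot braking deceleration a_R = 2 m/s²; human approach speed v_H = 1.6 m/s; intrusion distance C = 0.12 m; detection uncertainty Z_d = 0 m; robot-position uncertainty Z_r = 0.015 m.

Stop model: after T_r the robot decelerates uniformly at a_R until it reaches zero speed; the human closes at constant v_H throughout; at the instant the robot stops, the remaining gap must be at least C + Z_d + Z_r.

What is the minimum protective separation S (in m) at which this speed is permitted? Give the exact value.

braking lasts T_s = (31/20)/2 = 0.7750 s
robot covers v_R·T_r = 1.5500·0.1000 = 0.1550 m before braking
robot covers 1.5500·0.7750 − ½·2.0000·0.7750² = 0.6006 m while stopping
human over T_r+T_s: 1.6000·(0.1000+0.7750) = 1.4000 m
margins: 0.1200+0.0000+0.0150 = 0.1350 m
S_min ≈ 0.1550+0.6006+1.4000+0.1350  ⇒  S_min = 733/320 m

S_min = 733/320 m = 2.2906 m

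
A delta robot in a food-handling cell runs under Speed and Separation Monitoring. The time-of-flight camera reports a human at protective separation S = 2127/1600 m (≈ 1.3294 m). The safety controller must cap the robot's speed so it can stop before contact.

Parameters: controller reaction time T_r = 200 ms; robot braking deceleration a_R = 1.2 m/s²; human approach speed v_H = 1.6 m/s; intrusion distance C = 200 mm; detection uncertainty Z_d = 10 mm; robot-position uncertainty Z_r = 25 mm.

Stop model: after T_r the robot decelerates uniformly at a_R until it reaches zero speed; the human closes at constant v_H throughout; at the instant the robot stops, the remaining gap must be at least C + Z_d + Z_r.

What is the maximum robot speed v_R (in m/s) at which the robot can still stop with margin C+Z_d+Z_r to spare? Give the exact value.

v_R_max = 9/20 m/s = 0.4500 m/s

quadratic (5/12)·v² + (23/15)·v + (-1239/1600) = 0
  disc = (23/15)² − 4·(5/12)·(-1239/1600) = 52441/14400 ; √disc = 229/120
  v_R = (−(23/15) + 229/120) / (2·(5/12)) = 9/20 m/s
check:
stop time T_s = (9/20)/(6/5) = 0.3750 s
robot covers v_R·T_r = 0.4500·0.2000 = 0.0900 m before braking
robot covers 0.4500·0.3750 − ½·1.2000·0.3750² = 0.0844 m while stopping
human over T_r+T_s: 1.6000·(0.2000+0.3750) = 0.9200 m
residual clearance needed = 0.2000+0.0100+0.0250 = 0.2350 m
sum ≈ 0.0900+0.0844+0.9200+0.2350 ≈ 1.3294 m = S ✓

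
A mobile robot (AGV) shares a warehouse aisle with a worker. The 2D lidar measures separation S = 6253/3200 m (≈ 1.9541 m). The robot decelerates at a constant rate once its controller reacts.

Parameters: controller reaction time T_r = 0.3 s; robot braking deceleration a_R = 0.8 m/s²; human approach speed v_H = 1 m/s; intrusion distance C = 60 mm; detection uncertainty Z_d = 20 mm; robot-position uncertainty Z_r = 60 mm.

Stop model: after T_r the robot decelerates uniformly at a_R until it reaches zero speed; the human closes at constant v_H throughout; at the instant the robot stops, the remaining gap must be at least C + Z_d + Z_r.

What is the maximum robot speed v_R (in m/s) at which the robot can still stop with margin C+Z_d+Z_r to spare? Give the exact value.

v_R_max = 3/4 m/s = 0.7500 m/s

collect terms ⇒ (5/8)·v_R² + (31/20)·v_R + (-969/640) = 0
  disc = (31/20)² − 4·(5/8)·(-969/640) = 39601/6400 ; √disc = 199/80
  v_R = (−(31/20) + 199/80) / (2·(5/8)) = 3/4 m/s
check:
T_s = v_R/a_R = (3/4)/(4/5) = 0.9375 s
reaction-phase robot travel = 0.7500·0.3000 = 0.2250 m
robot covers 0.7500·0.9375 − ½·0.8000·0.9375² = 0.3516 m while stopping
human over T_r+T_s: 1.0000·(0.3000+0.9375) = 1.2375 m
C+Z_d+Z_r = 0.0600+0.0200+0.0600 = 0.1400 m
sum ≈ 0.2250+0.3516+1.2375+0.1400 ≈ 1.9541 m = S ✓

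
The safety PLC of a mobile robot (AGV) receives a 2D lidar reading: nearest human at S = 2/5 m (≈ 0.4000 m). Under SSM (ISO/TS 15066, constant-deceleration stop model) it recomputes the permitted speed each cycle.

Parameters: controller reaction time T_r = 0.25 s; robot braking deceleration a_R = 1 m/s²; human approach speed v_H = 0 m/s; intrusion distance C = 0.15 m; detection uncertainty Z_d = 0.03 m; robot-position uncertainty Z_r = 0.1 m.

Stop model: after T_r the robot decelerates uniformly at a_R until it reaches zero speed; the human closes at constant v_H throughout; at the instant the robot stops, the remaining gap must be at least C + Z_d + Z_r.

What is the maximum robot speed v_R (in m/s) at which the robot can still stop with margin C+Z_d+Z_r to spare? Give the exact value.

collect terms ⇒ (1/2)·v_R² + (1/4)·v_R + (-3/25) = 0
  disc = (1/4)² − 4·(1/2)·(-3/25) = 121/400 ; √disc = 11/20
  v_R = (−(1/4) + 11/20) / (2·(1/2)) = 3/10 m/s
check:
T_s = v_R/a_R = (3/10)/1 = 0.3000 s
reaction-phase robot travel = 0.3000·0.2500 = 0.0750 m
robot under decel: 0.3000²/(2·1.0000) = 0.0450 m
human closes 0.0000·0.5500 = 0.0000 m
C+Z_d+Z_r = 0.1500+0.0300+0.1000 = 0.2800 m
sum ≈ 0.0750+0.0450+0.0000+0.2800 ≈ 0.4000 m = S ✓

v_R_max = 3/10 m/s = 0.3000 m/s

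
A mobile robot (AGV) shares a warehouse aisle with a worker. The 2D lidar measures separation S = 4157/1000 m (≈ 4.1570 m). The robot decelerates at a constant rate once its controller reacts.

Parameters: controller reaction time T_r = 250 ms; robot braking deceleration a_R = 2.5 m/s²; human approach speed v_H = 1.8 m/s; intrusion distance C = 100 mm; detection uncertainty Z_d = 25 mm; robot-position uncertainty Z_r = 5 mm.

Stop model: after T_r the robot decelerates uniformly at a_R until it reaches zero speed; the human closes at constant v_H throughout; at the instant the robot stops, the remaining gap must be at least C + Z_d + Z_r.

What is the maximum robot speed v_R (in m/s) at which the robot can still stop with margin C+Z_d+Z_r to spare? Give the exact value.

collect terms ⇒ (1/5)·v_R² + (97/100)·v_R + (-3577/1000) = 0
  disc = (97/100)² − 4·(1/5)·(-3577/1000) = 1521/400 ; √disc = 39/20
  v_R = (−(97/100) + 39/20) / (2·(1/5)) = 49/20 m/s
check:
stop time T_s = (49/20)/(5/2) = 0.9800 s
robot covers v_R·T_r = 2.4500·0.2500 = 0.6125 m before braking
braking distance = 2.4500²/(2·2.5000) = 1.2005 m
human closes 1.8000·1.2300 = 2.2140 m
margins: 0.1000+0.0250+0.0050 = 0.1300 m
sum ≈ 0.6125+1.2005+2.2140+0.1300 ≈ 4.1570 m = S ✓

v_R_max = 49/20 m/s = 2.4500 m/s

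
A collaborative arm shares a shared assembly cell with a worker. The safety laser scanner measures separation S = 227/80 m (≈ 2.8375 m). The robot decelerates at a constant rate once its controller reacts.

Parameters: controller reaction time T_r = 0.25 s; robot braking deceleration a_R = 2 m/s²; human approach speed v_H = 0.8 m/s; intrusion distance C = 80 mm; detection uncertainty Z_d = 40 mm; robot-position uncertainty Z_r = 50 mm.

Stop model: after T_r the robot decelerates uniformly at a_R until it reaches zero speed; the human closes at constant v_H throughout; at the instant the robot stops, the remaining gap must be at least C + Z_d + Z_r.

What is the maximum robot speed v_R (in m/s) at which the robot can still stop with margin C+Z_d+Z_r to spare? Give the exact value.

quadratic (1/4)·v² + (13/20)·v + (-987/400) = 0
  disc = (13/20)² − 4·(1/4)·(-987/400) = 289/100 ; √disc = 17/10
  v_R = (−(13/20) + 17/10) / (2·(1/4)) = 21/10 m/s
check:
T_s = v_R/a_R = (21/10)/2 = 1.0500 s
robot in T_r: 2.1000·0.2500 = 0.5250 m
braking distance = 2.1000²/(2·2.0000) = 1.1025 m
person approaches 0.8000·(0.2500+1.0500) = 1.0400 m
residual clearance needed = 0.0800+0.0400+0.0500 = 0.1700 m
sum ≈ 0.5250+1.1025+1.0400+0.1700 ≈ 2.8375 m = S ✓

v_R_max = 21/10 m/s = 2.1000 m/s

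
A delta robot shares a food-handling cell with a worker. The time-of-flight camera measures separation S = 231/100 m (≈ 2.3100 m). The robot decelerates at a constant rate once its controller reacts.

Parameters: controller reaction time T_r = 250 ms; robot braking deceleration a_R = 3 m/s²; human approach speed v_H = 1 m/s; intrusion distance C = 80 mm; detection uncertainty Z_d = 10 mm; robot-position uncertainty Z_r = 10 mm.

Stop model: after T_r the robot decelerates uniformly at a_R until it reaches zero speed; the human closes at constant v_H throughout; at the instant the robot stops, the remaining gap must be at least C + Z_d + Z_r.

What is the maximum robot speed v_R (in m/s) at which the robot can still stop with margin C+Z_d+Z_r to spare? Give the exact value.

collect terms ⇒ (1/6)·v_R² + (7/12)·v_R + (-49/25) = 0
  disc = (7/12)² − 4·(1/6)·(-49/25) = 5929/3600 ; √disc = 77/60
  v_R = (−(7/12) + 77/60) / (2·(1/6)) = 21/10 m/s
check:
stop time T_s = (21/10)/3 = 0.7000 s
robot in T_r: 2.1000·0.2500 = 0.5250 m
braking distance = 2.1000²/(2·3.0000) = 0.7350 m
human over T_r+T_s: 1.0000·(0.2500+0.7000) = 0.9500 m
C+Z_d+Z_r = 0.0800+0.0100+0.0100 = 0.1000 m
sum ≈ 0.5250+0.7350+0.9500+0.1000 ≈ 2.3100 m = S ✓

v_R_max = 21/10 m/s = 2.1000 m/s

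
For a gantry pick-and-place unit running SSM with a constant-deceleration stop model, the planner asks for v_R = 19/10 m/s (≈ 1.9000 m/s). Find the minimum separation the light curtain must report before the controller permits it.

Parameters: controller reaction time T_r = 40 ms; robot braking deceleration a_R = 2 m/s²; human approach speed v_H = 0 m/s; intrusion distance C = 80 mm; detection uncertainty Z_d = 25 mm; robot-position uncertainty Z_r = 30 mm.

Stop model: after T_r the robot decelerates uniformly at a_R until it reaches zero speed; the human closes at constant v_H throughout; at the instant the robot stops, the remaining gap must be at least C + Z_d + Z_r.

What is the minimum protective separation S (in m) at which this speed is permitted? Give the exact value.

S_min = 2227/2000 m = 1.1135 m

braking lasts T_s = (19/10)/2 = 0.9500 s
robot in T_r: 1.9000·0.0400 = 0.0760 m
braking distance = 1.9000²/(2·2.0000) = 0.9025 m
human closes 0.0000·0.9900 = 0.0000 m
C+Z_d+Z_r = 0.0800+0.0250+0.0300 = 0.1350 m
S_min ≈ 0.0760+0.9025+0.0000+0.1350  ⇒  S_min = 2227/2000 m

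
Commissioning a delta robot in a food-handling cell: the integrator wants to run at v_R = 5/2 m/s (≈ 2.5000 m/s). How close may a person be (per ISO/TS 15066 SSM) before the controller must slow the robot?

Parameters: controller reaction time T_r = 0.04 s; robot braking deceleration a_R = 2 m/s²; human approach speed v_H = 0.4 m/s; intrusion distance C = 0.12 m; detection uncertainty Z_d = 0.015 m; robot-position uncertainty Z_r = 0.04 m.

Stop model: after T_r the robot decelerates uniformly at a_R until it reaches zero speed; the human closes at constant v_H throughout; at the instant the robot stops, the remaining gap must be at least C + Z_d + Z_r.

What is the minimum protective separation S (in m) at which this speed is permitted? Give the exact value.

S_min = 4707/2000 m = 2.3535 m

T_s = v_R/a_R = (5/2)/2 = 1.2500 s
reaction-phase robot travel = 2.5000·0.0400 = 0.1000 m
robot covers 2.5000·1.2500 − ½·2.0000·1.2500² = 1.5625 m while stopping
person approaches 0.4000·(0.0400+1.2500) = 0.5160 m
residual clearance needed = 0.1200+0.0150+0.0400 = 0.1750 m
S_min ≈ 0.1000+1.5625+0.5160+0.1750  ⇒  S_min = 4707/2000 m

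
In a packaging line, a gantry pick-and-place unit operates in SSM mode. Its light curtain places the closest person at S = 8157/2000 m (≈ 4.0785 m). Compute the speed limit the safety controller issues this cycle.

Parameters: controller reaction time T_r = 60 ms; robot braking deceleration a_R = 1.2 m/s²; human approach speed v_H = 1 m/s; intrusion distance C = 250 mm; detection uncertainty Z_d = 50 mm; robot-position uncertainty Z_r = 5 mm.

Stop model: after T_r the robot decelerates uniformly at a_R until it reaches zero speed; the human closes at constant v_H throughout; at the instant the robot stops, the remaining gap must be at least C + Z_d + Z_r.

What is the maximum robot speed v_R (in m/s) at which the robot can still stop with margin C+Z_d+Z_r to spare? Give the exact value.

v_R_max = 21/10 m/s = 2.1000 m/s

quadratic (5/12)·v² + (67/75)·v + (-7427/2000) = 0
  disc = (67/75)² − 4·(5/12)·(-7427/2000) = 628849/90000 ; √disc = 793/300
  v_R = (−(67/75) + 793/300) / (2·(5/12)) = 21/10 m/s
check:
stop time T_s = (21/10)/(6/5) = 1.7500 s
robot covers v_R·T_r = 2.1000·0.0600 = 0.1260 m before braking
braking distance = 2.1000²/(2·1.2000) = 1.8375 m
human over T_r+T_s: 1.0000·(0.0600+1.7500) = 1.8100 m
residual clearance needed = 0.2500+0.0500+0.0050 = 0.3050 m
sum ≈ 0.1260+1.8375+1.8100+0.3050 ≈ 4.0785 m = S ✓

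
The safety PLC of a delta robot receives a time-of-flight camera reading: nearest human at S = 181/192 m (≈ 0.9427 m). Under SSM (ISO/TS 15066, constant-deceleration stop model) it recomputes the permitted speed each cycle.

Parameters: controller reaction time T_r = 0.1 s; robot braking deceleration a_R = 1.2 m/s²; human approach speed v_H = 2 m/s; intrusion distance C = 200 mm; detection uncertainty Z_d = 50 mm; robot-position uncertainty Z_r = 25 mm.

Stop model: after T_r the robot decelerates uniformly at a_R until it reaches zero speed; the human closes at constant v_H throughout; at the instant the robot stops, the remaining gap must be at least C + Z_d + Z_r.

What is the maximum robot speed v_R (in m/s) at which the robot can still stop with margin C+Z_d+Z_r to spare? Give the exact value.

v_R_max = 1/4 m/s = 0.2500 m/s

collect terms ⇒ (5/12)·v_R² + (53/30)·v_R + (-449/960) = 0
  disc = (53/30)² − 4·(5/12)·(-449/960) = 6241/1600 ; √disc = 79/40
  v_R = (−(53/30) + 79/40) / (2·(5/12)) = 1/4 m/s
check:
braking lasts T_s = (1/4)/(6/5) = 0.2083 s
robot covers v_R·T_r = 0.2500·0.1000 = 0.0250 m before braking
braking distance = 0.2500²/(2·1.2000) = 0.0260 m
human closes 2.0000·0.3083 = 0.6167 m
residual clearance needed = 0.2000+0.0500+0.0250 = 0.2750 m
sum ≈ 0.0250+0.0260+0.6167+0.2750 ≈ 0.9427 m = S ✓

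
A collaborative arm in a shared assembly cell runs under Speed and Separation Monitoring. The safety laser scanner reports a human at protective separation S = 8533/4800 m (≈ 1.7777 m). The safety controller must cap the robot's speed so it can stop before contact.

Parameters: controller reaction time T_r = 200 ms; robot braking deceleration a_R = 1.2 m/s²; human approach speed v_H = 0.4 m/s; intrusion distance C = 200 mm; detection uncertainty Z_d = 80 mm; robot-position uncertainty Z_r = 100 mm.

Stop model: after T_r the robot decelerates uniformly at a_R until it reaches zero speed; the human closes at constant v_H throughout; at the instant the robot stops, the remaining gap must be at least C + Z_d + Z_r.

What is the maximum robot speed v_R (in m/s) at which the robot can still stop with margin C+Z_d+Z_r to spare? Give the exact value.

v_R_max = 5/4 m/s = 1.2500 m/s

collect terms ⇒ (5/12)·v_R² + (8/15)·v_R + (-253/192) = 0
  disc = (8/15)² − 4·(5/12)·(-253/192) = 3969/1600 ; √disc = 63/40
  v_R = (−(8/15) + 63/40) / (2·(5/12)) = 5/4 m/s
check:
braking lasts T_s = (5/4)/(6/5) = 1.0417 s
robot in T_r: 1.2500·0.2000 = 0.2500 m
braking distance = 1.2500²/(2·1.2000) = 0.6510 m
human over T_r+T_s: 0.4000·(0.2000+1.0417) = 0.4967 m
margins: 0.2000+0.0800+0.1000 = 0.3800 m
sum ≈ 0.2500+0.6510+0.4967+0.3800 ≈ 1.7777 m = S ✓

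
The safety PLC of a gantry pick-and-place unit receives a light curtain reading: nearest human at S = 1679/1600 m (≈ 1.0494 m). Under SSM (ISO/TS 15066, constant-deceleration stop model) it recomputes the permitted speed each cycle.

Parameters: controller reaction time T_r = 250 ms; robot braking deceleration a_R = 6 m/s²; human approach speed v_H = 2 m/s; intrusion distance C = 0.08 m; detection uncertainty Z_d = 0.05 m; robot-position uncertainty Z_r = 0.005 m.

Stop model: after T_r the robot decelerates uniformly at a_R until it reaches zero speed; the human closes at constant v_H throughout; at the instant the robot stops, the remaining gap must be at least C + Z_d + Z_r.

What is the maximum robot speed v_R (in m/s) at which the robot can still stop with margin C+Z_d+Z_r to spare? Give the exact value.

v_R_max = 13/20 m/s = 0.6500 m/s

quadratic (1/12)·v² + (7/12)·v + (-663/1600) = 0
  disc = (7/12)² − 4·(1/12)·(-663/1600) = 6889/14400 ; √disc = 83/120
  v_R = (−(7/12) + 83/120) / (2·(1/12)) = 13/20 m/s
check:
braking lasts T_s = (13/20)/6 = 0.1083 s
reaction-phase robot travel = 0.6500·0.2500 = 0.1625 m
robot covers 0.6500·0.1083 − ½·6.0000·0.1083² = 0.0352 m while stopping
human closes 2.0000·0.3583 = 0.7167 m
C+Z_d+Z_r = 0.0800+0.0500+0.0050 = 0.1350 m
sum ≈ 0.1625+0.0352+0.7167+0.1350 ≈ 1.0494 m = S ✓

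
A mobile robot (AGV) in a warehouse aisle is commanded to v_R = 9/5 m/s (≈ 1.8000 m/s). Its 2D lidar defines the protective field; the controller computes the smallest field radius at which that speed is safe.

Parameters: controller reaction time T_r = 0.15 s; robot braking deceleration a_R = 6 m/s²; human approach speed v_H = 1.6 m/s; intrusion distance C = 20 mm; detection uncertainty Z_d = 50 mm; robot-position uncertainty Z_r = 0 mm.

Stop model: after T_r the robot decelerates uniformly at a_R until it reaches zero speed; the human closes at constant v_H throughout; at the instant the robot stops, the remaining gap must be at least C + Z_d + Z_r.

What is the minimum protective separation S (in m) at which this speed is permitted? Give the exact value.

braking lasts T_s = (9/5)/6 = 0.3000 s
reaction-phase robot travel = 1.8000·0.1500 = 0.2700 m
robot under decel: 1.8000²/(2·6.0000) = 0.2700 m
human closes 1.6000·0.4500 = 0.7200 m
residual clearance needed = 0.0200+0.0500+0.0000 = 0.0700 m
S_min ≈ 0.2700+0.2700+0.7200+0.0700  ⇒  S_min = 133/100 m

S_min = 133/100 m = 1.3300 m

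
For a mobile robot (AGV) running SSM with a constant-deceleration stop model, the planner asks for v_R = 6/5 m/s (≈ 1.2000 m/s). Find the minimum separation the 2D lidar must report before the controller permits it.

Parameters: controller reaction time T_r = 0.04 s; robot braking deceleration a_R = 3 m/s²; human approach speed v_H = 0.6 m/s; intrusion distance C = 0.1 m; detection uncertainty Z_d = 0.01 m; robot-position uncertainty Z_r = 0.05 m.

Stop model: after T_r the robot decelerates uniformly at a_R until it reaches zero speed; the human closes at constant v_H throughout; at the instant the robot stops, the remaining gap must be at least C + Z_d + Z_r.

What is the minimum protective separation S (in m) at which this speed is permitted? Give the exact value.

braking lasts T_s = (6/5)/3 = 0.4000 s
robot in T_r: 1.2000·0.0400 = 0.0480 m
braking distance = 1.2000²/(2·3.0000) = 0.2400 m
person approaches 0.6000·(0.0400+0.4000) = 0.2640 m
margins: 0.1000+0.0100+0.0500 = 0.1600 m
S_min ≈ 0.0480+0.2400+0.2640+0.1600  ⇒  S_min = 89/125 m

S_min = 89/125 m = 0.7120 m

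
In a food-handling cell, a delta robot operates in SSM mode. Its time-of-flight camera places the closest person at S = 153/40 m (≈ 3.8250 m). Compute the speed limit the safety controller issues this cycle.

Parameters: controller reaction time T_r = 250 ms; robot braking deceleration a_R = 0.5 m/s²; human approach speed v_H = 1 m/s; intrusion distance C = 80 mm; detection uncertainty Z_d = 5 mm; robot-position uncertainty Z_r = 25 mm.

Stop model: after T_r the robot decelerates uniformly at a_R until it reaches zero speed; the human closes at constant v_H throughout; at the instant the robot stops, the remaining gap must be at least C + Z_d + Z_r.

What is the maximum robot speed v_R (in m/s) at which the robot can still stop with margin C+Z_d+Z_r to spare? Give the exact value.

v_R_max = 21/20 m/s = 1.0500 m/s

quadratic (1)·v² + (9/4)·v + (-693/200) = 0
  disc = (9/4)² − 4·(1)·(-693/200) = 7569/400 ; √disc = 87/20
  v_R = (−(9/4) + 87/20) / (2·(1)) = 21/20 m/s
check:
T_s = v_R/a_R = (21/20)/(1/2) = 2.1000 s
robot in T_r: 1.0500·0.2500 = 0.2625 m
robot covers 1.0500·2.1000 − ½·0.5000·2.1000² = 1.1025 m while stopping
human closes 1.0000·2.3500 = 2.3500 m
residual clearance needed = 0.0800+0.0050+0.0250 = 0.1100 m
sum ≈ 0.2625+1.1025+2.3500+0.1100 ≈ 3.8250 m = S ✓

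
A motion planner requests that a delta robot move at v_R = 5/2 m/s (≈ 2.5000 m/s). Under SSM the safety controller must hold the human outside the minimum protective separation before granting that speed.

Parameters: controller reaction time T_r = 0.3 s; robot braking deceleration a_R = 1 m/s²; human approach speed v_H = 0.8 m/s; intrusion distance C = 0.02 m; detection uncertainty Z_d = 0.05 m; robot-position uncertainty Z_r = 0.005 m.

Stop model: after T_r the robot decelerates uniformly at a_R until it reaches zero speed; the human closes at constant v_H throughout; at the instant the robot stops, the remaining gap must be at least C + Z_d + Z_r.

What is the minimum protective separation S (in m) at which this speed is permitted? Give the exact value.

braking lasts T_s = (5/2)/1 = 2.5000 s
reaction-phase robot travel = 2.5000·0.3000 = 0.7500 m
robot covers 2.5000·2.5000 − ½·1.0000·2.5000² = 3.1250 m while stopping
human over T_r+T_s: 0.8000·(0.3000+2.5000) = 2.2400 m
margins: 0.0200+0.0500+0.0050 = 0.0750 m
S_min ≈ 0.7500+3.1250+2.2400+0.0750  ⇒  S_min = 619/100 m

S_min = 619/100 m = 6.1900 m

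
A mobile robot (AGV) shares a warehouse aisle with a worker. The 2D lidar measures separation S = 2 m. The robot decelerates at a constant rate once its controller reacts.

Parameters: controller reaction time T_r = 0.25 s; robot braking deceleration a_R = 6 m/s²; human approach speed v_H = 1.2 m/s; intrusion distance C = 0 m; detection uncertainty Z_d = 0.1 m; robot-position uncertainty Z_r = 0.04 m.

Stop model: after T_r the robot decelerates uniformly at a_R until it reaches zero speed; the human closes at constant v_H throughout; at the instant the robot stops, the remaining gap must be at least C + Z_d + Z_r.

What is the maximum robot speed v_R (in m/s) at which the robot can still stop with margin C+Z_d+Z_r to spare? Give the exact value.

collect terms ⇒ (1/12)·v_R² + (9/20)·v_R + (-39/25) = 0
  disc = (9/20)² − 4·(1/12)·(-39/25) = 289/400 ; √disc = 17/20
  v_R = (−(9/20) + 17/20) / (2·(1/12)) = 12/5 m/s
check:
braking lasts T_s = (12/5)/6 = 0.4000 s
robot covers v_R·T_r = 2.4000·0.2500 = 0.6000 m before braking
braking distance = 2.4000²/(2·6.0000) = 0.4800 m
human over T_r+T_s: 1.2000·(0.2500+0.4000) = 0.7800 m
margins: 0.0000+0.1000+0.0400 = 0.1400 m
sum ≈ 0.6000+0.4800+0.7800+0.1400 ≈ 2.0000 m = S ✓

v_R_max = 12/5 m/s = 2.4000 m/s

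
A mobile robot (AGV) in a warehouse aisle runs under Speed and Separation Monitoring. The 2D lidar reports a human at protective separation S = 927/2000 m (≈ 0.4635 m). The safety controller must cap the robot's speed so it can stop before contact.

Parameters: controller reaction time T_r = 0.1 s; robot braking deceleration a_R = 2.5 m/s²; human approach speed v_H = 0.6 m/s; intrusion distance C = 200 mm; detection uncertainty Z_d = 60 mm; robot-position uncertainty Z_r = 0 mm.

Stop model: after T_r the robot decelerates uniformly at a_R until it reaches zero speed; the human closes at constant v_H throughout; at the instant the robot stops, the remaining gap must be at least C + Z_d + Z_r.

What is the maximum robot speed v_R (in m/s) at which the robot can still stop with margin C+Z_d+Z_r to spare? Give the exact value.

v_R_max = 7/20 m/s = 0.3500 m/s

collect terms ⇒ (1/5)·v_R² + (17/50)·v_R + (-287/2000) = 0
  disc = (17/50)² − 4·(1/5)·(-287/2000) = 144/625 ; √disc = 12/25
  v_R = (−(17/50) + 12/25) / (2·(1/5)) = 7/20 m/s
check:
T_s = v_R/a_R = (7/20)/(5/2) = 0.1400 s
reaction-phase robot travel = 0.3500·0.1000 = 0.0350 m
robot covers 0.3500·0.1400 − ½·2.5000·0.1400² = 0.0245 m while stopping
human closes 0.6000·0.2400 = 0.1440 m
C+Z_d+Z_r = 0.2000+0.0600+0.0000 = 0.2600 m
sum ≈ 0.0350+0.0245+0.1440+0.2600 ≈ 0.4635 m = S ✓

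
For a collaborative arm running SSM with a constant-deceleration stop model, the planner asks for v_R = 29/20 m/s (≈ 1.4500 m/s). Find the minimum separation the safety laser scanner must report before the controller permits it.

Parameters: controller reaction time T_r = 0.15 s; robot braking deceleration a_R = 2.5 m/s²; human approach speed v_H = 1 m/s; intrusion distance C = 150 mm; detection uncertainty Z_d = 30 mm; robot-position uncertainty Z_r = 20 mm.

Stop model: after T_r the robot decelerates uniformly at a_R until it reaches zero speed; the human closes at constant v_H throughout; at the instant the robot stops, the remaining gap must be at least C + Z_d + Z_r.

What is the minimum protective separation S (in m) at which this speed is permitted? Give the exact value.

T_s = v_R/a_R = (29/20)/(5/2) = 0.5800 s
robot in T_r: 1.4500·0.1500 = 0.2175 m
robot covers 1.4500·0.5800 − ½·2.5000·0.5800² = 0.4205 m while stopping
person approaches 1.0000·(0.1500+0.5800) = 0.7300 m
C+Z_d+Z_r = 0.1500+0.0300+0.0200 = 0.2000 m
S_min ≈ 0.2175+0.4205+0.7300+0.2000  ⇒  S_min = 196/125 m

S_min = 196/125 m = 1.5680 m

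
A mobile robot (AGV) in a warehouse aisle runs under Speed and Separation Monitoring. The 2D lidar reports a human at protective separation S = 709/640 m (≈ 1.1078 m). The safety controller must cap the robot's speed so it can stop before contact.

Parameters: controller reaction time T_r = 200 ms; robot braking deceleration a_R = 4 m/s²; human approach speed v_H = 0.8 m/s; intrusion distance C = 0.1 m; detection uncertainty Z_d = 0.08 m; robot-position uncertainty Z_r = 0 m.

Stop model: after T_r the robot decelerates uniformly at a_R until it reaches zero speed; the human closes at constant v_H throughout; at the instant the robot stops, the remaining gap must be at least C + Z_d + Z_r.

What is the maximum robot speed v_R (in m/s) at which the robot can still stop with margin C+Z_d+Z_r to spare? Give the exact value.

v_R_max = 27/20 m/s = 1.3500 m/s

quadratic (1/8)·v² + (2/5)·v + (-2457/3200) = 0
  disc = (2/5)² − 4·(1/8)·(-2457/3200) = 3481/6400 ; √disc = 59/80
  v_R = (−(2/5) + 59/80) / (2·(1/8)) = 27/20 m/s
check:
stop time T_s = (27/20)/4 = 0.3375 s
robot covers v_R·T_r = 1.3500·0.2000 = 0.2700 m before braking
braking distance = 1.3500²/(2·4.0000) = 0.2278 m
human over T_r+T_s: 0.8000·(0.2000+0.3375) = 0.4300 m
margins: 0.1000+0.0800+0.0000 = 0.1800 m
sum ≈ 0.2700+0.2278+0.4300+0.1800 ≈ 1.1078 m = S ✓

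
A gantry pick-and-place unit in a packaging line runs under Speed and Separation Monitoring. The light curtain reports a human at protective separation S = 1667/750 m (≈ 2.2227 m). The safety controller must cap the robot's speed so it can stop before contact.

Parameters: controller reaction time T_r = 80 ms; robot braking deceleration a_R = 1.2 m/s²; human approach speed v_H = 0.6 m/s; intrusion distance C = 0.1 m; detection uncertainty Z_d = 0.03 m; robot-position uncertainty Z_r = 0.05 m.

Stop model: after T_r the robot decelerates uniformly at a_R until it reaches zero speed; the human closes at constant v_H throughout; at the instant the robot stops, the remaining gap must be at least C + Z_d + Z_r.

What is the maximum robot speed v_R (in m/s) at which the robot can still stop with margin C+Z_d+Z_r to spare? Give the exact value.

v_R_max = 8/5 m/s = 1.6000 m/s

at the boundary: (5/12)·v² + (29/50)·v + (-748/375) = 0
  disc = (29/50)² − 4·(5/12)·(-748/375) = 82369/22500 ; √disc = 287/150
  v_R = (−(29/50) + 287/150) / (2·(5/12)) = 8/5 m/s
check:
braking lasts T_s = (8/5)/(6/5) = 1.3333 s
reaction-phase robot travel = 1.6000·0.0800 = 0.1280 m
robot under decel: 1.6000²/(2·1.2000) = 1.0667 m
human closes 0.6000·1.4133 = 0.8480 m
C+Z_d+Z_r = 0.1000+0.0300+0.0500 = 0.1800 m
sum ≈ 0.1280+1.0667+0.8480+0.1800 ≈ 2.2227 m = S ✓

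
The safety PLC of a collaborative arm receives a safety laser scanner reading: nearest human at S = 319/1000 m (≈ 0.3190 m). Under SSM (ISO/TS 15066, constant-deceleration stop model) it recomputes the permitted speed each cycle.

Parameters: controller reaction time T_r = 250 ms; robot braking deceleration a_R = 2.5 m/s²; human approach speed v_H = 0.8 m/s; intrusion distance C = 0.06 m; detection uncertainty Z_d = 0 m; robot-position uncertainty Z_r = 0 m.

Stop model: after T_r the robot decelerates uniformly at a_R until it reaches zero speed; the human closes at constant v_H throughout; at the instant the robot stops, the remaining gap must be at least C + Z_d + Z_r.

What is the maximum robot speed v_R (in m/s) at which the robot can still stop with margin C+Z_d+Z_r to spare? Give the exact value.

v_R_max = 1/10 m/s = 0.1000 m/s

quadratic (1/5)·v² + (57/100)·v + (-59/1000) = 0
  disc = (57/100)² − 4·(1/5)·(-59/1000) = 3721/10000 ; √disc = 61/100
  v_R = (−(57/100) + 61/100) / (2·(1/5)) = 1/10 m/s
check:
stop time T_s = (1/10)/(5/2) = 0.0400 s
robot covers v_R·T_r = 0.1000·0.2500 = 0.0250 m before braking
robot covers 0.1000·0.0400 − ½·2.5000·0.0400² = 0.0020 m while stopping
person approaches 0.8000·(0.2500+0.0400) = 0.2320 m
residual clearance needed = 0.0600+0.0000+0.0000 = 0.0600 m
sum ≈ 0.0250+0.0020+0.2320+0.0600 ≈ 0.3190 m = S ✓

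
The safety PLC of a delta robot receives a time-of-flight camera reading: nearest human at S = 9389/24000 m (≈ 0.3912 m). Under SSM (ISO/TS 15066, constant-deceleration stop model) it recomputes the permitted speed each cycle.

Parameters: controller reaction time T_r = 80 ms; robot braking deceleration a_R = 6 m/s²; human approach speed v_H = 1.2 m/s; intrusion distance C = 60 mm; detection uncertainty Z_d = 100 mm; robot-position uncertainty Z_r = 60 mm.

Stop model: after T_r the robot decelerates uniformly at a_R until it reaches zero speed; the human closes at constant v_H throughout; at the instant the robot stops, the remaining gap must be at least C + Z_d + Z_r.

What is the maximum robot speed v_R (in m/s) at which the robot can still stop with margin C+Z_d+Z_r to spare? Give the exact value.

v_R_max = 1/4 m/s = 0.2500 m/s

collect terms ⇒ (1/12)·v_R² + (7/25)·v_R + (-361/4800) = 0
  disc = (7/25)² − 4·(1/12)·(-361/4800) = 37249/360000 ; √disc = 193/600
  v_R = (−(7/25) + 193/600) / (2·(1/12)) = 1/4 m/s
check:
stop time T_s = (1/4)/6 = 0.0417 s
robot in T_r: 0.2500·0.0800 = 0.0200 m
robot under decel: 0.2500²/(2·6.0000) = 0.0052 m
human closes 1.2000·0.1217 = 0.1460 m
C+Z_d+Z_r = 0.0600+0.1000+0.0600 = 0.2200 m
sum ≈ 0.0200+0.0052+0.1460+0.2200 ≈ 0.3912 m = S ✓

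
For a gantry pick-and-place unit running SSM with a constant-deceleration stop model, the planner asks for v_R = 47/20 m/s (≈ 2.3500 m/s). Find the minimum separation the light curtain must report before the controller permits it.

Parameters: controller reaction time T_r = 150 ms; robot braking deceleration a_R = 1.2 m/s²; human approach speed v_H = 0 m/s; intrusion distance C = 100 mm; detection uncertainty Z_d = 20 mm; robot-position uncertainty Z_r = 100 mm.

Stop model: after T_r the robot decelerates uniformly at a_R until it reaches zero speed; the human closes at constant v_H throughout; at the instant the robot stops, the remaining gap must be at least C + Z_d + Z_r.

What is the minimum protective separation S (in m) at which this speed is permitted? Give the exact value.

S_min = 13793/4800 m = 2.8735 m

T_s = v_R/a_R = (47/20)/(6/5) = 1.9583 s
robot covers v_R·T_r = 2.3500·0.1500 = 0.3525 m before braking
robot under decel: 2.3500²/(2·1.2000) = 2.3010 m
human closes 0.0000·2.1083 = 0.0000 m
C+Z_d+Z_r = 0.1000+0.0200+0.1000 = 0.2200 m
S_min ≈ 0.3525+2.3010+0.0000+0.2200  ⇒  S_min = 13793/4800 m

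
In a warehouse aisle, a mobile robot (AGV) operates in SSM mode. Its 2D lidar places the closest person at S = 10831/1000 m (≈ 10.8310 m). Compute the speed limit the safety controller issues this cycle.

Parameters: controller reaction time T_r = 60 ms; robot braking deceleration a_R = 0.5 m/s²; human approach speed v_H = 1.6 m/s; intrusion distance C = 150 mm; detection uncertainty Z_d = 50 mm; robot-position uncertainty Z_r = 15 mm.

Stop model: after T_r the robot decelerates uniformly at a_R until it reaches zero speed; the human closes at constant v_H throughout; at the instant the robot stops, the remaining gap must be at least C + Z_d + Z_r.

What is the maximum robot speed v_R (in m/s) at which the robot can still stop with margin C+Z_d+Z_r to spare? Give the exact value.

v_R_max = 2 m/s = 2.0000 m/s

at the boundary: (1)·v² + (163/50)·v + (-263/25) = 0
  disc = (163/50)² − 4·(1)·(-263/25) = 131769/2500 ; √disc = 363/50
  v_R = (−(163/50) + 363/50) / (2·(1)) = 2 m/s
check:
stop time T_s = 2/(1/2) = 4.0000 s
robot covers v_R·T_r = 2.0000·0.0600 = 0.1200 m before braking
braking distance = 2.0000²/(2·0.5000) = 4.0000 m
human closes 1.6000·4.0600 = 6.4960 m
margins: 0.1500+0.0500+0.0150 = 0.2150 m
sum ≈ 0.1200+4.0000+6.4960+0.2150 ≈ 10.8310 m = S ✓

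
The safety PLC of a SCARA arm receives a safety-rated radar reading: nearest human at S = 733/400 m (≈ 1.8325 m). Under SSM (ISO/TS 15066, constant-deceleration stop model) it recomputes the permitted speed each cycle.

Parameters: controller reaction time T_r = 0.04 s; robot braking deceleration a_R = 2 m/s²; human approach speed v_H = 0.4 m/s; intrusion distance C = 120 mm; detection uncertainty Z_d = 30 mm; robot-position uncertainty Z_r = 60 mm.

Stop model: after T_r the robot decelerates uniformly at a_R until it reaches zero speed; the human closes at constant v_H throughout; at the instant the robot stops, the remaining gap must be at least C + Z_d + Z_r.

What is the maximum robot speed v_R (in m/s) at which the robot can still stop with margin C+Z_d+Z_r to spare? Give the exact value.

at the boundary: (1/4)·v² + (6/25)·v + (-3213/2000) = 0
  disc = (6/25)² − 4·(1/4)·(-3213/2000) = 16641/10000 ; √disc = 129/100
  v_R = (−(6/25) + 129/100) / (2·(1/4)) = 21/10 m/s
check:
braking lasts T_s = (21/10)/2 = 1.0500 s
robot in T_r: 2.1000·0.0400 = 0.0840 m
braking distance = 2.1000²/(2·2.0000) = 1.1025 m
human over T_r+T_s: 0.4000·(0.0400+1.0500) = 0.4360 m
margins: 0.1200+0.0300+0.0600 = 0.2100 m
sum ≈ 0.0840+1.1025+0.4360+0.2100 ≈ 1.8325 m = S ✓

v_R_max = 21/10 m/s = 2.1000 m/s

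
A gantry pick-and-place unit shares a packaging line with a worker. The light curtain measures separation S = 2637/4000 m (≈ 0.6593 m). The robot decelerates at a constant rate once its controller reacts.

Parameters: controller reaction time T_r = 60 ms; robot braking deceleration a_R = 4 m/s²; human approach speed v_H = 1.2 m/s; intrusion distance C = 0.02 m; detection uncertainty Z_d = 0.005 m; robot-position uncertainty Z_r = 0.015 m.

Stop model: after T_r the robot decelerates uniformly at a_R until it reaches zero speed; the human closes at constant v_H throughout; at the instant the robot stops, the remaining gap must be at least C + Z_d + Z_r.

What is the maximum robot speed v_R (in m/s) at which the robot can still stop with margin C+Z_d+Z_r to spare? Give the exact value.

quadratic (1/8)·v² + (9/25)·v + (-2189/4000) = 0
  disc = (9/25)² − 4·(1/8)·(-2189/4000) = 16129/40000 ; √disc = 127/200
  v_R = (−(9/25) + 127/200) / (2·(1/8)) = 11/10 m/s
check:
braking lasts T_s = (11/10)/4 = 0.2750 s
reaction-phase robot travel = 1.1000·0.0600 = 0.0660 m
robot covers 1.1000·0.2750 − ½·4.0000·0.2750² = 0.1512 m while stopping
human over T_r+T_s: 1.2000·(0.0600+0.2750) = 0.4020 m
residual clearance needed = 0.0200+0.0050+0.0150 = 0.0400 m
sum ≈ 0.0660+0.1512+0.4020+0.0400 ≈ 0.6593 m = S ✓

v_R_max = 11/10 m/s = 1.1000 m/s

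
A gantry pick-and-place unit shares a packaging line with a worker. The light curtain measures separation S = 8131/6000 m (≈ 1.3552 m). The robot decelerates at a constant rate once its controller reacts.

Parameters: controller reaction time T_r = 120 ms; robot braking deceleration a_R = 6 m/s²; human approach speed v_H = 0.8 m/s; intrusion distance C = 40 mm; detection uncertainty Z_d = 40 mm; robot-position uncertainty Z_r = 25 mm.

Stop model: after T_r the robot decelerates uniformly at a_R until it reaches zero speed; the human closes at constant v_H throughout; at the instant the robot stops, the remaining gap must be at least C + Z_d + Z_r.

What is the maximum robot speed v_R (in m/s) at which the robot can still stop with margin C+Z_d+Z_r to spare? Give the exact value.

v_R_max = 5/2 m/s = 2.5000 m/s

at the boundary: (1/12)·v² + (19/75)·v + (-277/240) = 0
  disc = (19/75)² − 4·(1/12)·(-277/240) = 4489/10000 ; √disc = 67/100
  v_R = (−(19/75) + 67/100) / (2·(1/12)) = 5/2 m/s
check:
stop time T_s = (5/2)/6 = 0.4167 s
robot in T_r: 2.5000·0.1200 = 0.3000 m
robot covers 2.5000·0.4167 − ½·6.0000·0.4167² = 0.5208 m while stopping
human closes 0.8000·0.5367 = 0.4293 m
residual clearance needed = 0.0400+0.0400+0.0250 = 0.1050 m
sum ≈ 0.3000+0.5208+0.4293+0.1050 ≈ 1.3552 m = S ✓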